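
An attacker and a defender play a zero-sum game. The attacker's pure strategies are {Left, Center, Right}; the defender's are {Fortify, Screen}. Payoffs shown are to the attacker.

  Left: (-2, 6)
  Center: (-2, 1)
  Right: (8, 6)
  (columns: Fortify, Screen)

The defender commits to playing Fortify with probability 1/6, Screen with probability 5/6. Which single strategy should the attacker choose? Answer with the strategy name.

Expected payoff of Left: (1/6)·(-2) + (5/6)·6 = 14/3.
Expected payoff of Center: (1/6)·(-2) + (5/6)·1 = 1/2.
Expected payoff of Right: (1/6)·8 + (5/6)·6 = 19/3.
The largest is 19/3, so the attacker's best response is Right.

Right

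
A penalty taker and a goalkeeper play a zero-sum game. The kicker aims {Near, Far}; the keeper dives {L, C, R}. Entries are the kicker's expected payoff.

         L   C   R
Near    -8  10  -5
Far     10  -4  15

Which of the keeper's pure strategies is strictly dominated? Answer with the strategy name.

L holds the kicker's payoff strictly below R in every row: -8 < -5, 10 < 15.
So R is strictly dominated for the keeper.

R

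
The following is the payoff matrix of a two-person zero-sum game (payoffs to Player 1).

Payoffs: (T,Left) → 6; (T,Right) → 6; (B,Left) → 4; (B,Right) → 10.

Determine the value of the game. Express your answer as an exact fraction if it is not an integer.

6

Row minima: T → 6, B → 4; maximin = 6.
Column maxima: Left → 6, Right → 10; minimax = 6.
Since maximin = minimax = 6, there is a saddle point and the value is 6.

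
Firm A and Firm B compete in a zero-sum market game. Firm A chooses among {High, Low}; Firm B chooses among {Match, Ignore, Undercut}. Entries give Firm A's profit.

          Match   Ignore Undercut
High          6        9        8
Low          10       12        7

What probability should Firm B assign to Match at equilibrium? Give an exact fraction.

Row minima: High → 6, Low → 7; maximin = 7.
Column maxima: Match → 10, Ignore → 12, Undercut → 8; minimax = 8.
7 ≠ 8, so there is no saddle point; optimal play is mixed.
Ignore is strictly dominated by Match (it gives Firm A strictly more in every row), so Firm B never plays it.
On the remaining 2×2 (High, Low vs Match, Undercut):
Let Firm A play High with probability p. Expected payoff against Match: 6p + 10(1−p) = −4p + 10; against Undercut: 8p + 7(1−p) = p + 7.
Setting these equal: −4p + 10 = p + 7 ⇒ −5p = -3 ⇒ p = 3/5, and the value is (-4)·(3/5) + 10 = 38/5.
For Firm B: with q = P(Match), equating High's and Low's payoffs gives −2q + 8 = 3q + 7 ⇒ q = 1/5.

1/5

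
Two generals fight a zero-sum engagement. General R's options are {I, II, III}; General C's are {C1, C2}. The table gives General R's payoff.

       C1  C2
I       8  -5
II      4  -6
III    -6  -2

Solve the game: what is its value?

Row minima: I → -5, II → -6, III → -6; maximin = -5.
Column maxima: C1 → 8, C2 → -2; minimax = -2.
-5 ≠ -2, so there is no saddle point; optimal play is mixed.
II is strictly dominated by I, so General R never plays it.
On the remaining 2×2 (I, III vs C1, C2):
Let General R play I with probability p. Expected payoff against C1: 8p + (-6)(1−p) = 14p − 6; against C2: (-5)p + (-2)(1−p) = −3p − 2.
Setting these equal: 14p − 6 = −3p − 2 ⇒ 17p = 4 ⇒ p = 4/17, and the value is (14)·(4/17) − 6 = -46/17.
For General C: with q = P(C1), equating I's and III's payoffs gives 13q − 5 = −4q − 2 ⇒ q = 3/17.

-46/17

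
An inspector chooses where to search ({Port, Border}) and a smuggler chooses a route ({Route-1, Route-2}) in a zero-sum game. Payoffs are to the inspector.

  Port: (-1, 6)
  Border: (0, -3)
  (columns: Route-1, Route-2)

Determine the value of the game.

-3/10

Row minima: Port → -1, Border → -3; maximin = -1.
Column maxima: Route-1 → 0, Route-2 → 6; minimax = 0.
-1 ≠ 0, so there is no saddle point; optimal play is mixed.
Let the inspector play Port with probability p. Expected payoff against Route-1: (-1)p + 0(1−p) = −p; against Route-2: 6p + (-3)(1−p) = 9p − 3.
Setting these equal: −p = 9p − 3 ⇒ −10p = -3 ⇒ p = 3/10, and the value is (-1)·(3/10) = -3/10.
For the smuggler: with q = P(Route-1), equating Port's and Border's payoffs gives −7q + 6 = 3q − 3 ⇒ q = 9/10.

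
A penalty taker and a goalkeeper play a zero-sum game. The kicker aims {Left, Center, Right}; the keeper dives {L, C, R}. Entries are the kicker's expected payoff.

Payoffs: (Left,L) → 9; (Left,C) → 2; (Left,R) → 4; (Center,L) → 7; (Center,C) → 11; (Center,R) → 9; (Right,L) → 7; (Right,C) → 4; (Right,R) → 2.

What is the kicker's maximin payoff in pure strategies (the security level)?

7

Row minima: Left → 2, Center → 7, Right → 2.
The best of these is 7.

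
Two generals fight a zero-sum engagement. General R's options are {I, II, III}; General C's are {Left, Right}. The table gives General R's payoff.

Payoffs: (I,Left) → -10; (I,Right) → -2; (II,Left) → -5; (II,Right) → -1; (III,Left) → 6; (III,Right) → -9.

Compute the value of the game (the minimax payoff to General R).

-51/19

Row minima: I → -10, II → -5, III → -9; maximin = -5.
Column maxima: Left → 6, Right → -1; minimax = -1.
-5 ≠ -1, so there is no saddle point; optimal play is mixed.
I is strictly dominated by II, so General R never plays it.
On the remaining 2×2 (II, III vs Left, Right):
Let General R play II with probability p. Expected payoff against Left: (-5)p + 6(1−p) = −11p + 6; against Right: (-1)p + (-9)(1−p) = 8p − 9.
Setting these equal: −11p + 6 = 8p − 9 ⇒ −19p = -15 ⇒ p = 15/19, and the value is (-11)·(15/19) + 6 = -51/19.
For General C: with q = P(Left), equating II's and III's payoffs gives −4q − 1 = 15q − 9 ⇒ q = 8/19.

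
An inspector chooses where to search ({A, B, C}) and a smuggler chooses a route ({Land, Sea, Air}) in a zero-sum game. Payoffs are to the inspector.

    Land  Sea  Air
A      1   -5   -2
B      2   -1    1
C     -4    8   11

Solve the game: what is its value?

Row minima: A → -5, B → -1, C → -4; maximin = -1.
Column maxima: Land → 2, Sea → 8, Air → 11; minimax = 2.
-1 ≠ 2, so there is no saddle point; optimal play is mixed.
A is strictly dominated by B, so the inspector never plays it.
Air is strictly dominated by Sea (it gives the inspector strictly more in every row), so the smuggler never plays it.
On the remaining 2×2 (B, C vs Land, Sea):
Let the inspector play B with probability p. Expected payoff against Land: 2p + (-4)(1−p) = 6p − 4; against Sea: (-1)p + 8(1−p) = −9p + 8.
Setting these equal: 6p − 4 = −9p + 8 ⇒ 15p = 12 ⇒ p = 4/5, and the value is (6)·(4/5) − 4 = 4/5.
For the smuggler: with q = P(Land), equating B's and C's payoffs gives 3q − 1 = −12q + 8 ⇒ q = 3/5.

4/5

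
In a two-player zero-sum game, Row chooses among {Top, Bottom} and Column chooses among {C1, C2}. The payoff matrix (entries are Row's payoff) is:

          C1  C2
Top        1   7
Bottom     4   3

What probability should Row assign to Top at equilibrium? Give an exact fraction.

1/7

Row minima: Top → 1, Bottom → 3; maximin = 3.
Column maxima: C1 → 4, C2 → 7; minimax = 4.
3 ≠ 4, so there is no saddle point; optimal play is mixed.
Let Row play Top with probability p. Expected payoff against C1: 1p + 4(1−p) = −3p + 4; against C2: 7p + 3(1−p) = 4p + 3.
Setting these equal: −3p + 4 = 4p + 3 ⇒ −7p = -1 ⇒ p = 1/7, and the value is (-3)·(1/7) + 4 = 25/7.
For Column: with q = P(C1), equating Top's and Bottom's payoffs gives −6q + 7 = q + 3 ⇒ q = 4/7.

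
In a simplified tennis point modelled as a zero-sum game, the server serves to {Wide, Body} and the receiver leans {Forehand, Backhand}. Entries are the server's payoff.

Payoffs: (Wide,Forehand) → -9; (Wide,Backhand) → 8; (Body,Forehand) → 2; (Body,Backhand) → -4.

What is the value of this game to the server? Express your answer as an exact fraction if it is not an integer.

Row minima: Wide → -9, Body → -4; maximin = -4.
Column maxima: Forehand → 2, Backhand → 8; minimax = 2.
-4 ≠ 2, so there is no saddle point; optimal play is mixed.
Let the server play Wide with probability p. Expected payoff against Forehand: (-9)p + 2(1−p) = −11p + 2; against Backhand: 8p + (-4)(1−p) = 12p − 4.
Setting these equal: −11p + 2 = 12p − 4 ⇒ −23p = -6 ⇒ p = 6/23, and the value is (-11)·(6/23) + 2 = -20/23.
For the receiver: with q = P(Forehand), equating Wide's and Body's payoffs gives −17q + 8 = 6q − 4 ⇒ q = 12/23.

-20/23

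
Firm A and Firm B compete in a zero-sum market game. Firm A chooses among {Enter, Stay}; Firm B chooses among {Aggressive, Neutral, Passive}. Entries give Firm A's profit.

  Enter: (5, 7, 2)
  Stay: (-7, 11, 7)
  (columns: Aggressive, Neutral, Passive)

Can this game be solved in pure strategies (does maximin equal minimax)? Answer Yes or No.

Row minima: Enter → 2, Stay → -7; maximin = 2.
Column maxima: Aggressive → 5, Neutral → 11, Passive → 7; minimax = 5.
2 ≠ 5, so no pure-strategy equilibrium exists.

No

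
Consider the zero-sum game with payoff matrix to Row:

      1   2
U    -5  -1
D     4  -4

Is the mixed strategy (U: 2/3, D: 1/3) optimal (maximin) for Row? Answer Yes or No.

Yes

Against 1 this mix gives (2/3)·(-5) + (1/3)·4 = -2.
Against 2 this mix gives (2/3)·(-1) + (1/3)·(-4) = -2.
All of Column's active replies (1, 2) yield -2, and no column does worse for Row. The mix makes Column indifferent and guarantees -2, so it is optimal.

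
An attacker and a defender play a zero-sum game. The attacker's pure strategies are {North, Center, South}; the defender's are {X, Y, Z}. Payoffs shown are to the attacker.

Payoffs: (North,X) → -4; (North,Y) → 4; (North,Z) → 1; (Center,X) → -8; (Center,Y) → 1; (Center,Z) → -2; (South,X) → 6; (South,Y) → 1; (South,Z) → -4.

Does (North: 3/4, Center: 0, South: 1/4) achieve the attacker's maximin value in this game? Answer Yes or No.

Against X this mix gives (3/4)·(-4) + (1/4)·6 = -3/2.
Against Y this mix gives (3/4)·4 + (1/4)·1 = 13/4.
Against Z this mix gives (3/4)·1 + (1/4)·(-4) = -1/4.
The defender will play X, holding the attacker to -3/2. Shifting weight toward the row that does better against X would raise this floor (the equalizing mix achieves -2/3 against both X and Z), so the proposed strategy is not optimal.

No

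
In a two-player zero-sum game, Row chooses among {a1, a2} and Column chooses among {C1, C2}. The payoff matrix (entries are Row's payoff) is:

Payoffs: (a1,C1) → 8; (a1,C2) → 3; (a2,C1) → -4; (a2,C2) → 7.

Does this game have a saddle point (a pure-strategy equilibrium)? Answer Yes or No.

Row minima: a1 → 3, a2 → -4; maximin = 3.
Column maxima: C1 → 8, C2 → 7; minimax = 7.
3 ≠ 7, so no pure-strategy equilibrium exists.

No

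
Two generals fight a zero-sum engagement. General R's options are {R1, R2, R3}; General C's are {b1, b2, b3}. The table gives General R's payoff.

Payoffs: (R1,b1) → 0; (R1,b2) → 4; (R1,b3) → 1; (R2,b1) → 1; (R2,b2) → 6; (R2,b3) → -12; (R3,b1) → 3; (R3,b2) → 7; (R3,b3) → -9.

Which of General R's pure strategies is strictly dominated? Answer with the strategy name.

R2

R3 gives a strictly higher payoff than R2 against every column: 3 > 1, 7 > 6, -9 > -12.
So R2 is strictly dominated and General R never plays it.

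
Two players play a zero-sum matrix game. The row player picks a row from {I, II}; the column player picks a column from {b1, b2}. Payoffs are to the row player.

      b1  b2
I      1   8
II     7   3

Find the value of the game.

Row minima: I → 1, II → 3; maximin = 3.
Column maxima: b1 → 7, b2 → 8; minimax = 7.
3 ≠ 7, so there is no saddle point; optimal play is mixed.
Let the row player play I with probability p. Expected payoff against b1: 1p + 7(1−p) = −6p + 7; against b2: 8p + 3(1−p) = 5p + 3.
Setting these equal: −6p + 7 = 5p + 3 ⇒ −11p = -4 ⇒ p = 4/11, and the value is (-6)·(4/11) + 7 = 53/11.
For the column player: with q = P(b1), equating I's and II's payoffs gives −7q + 8 = 4q + 3 ⇒ q = 5/11.

53/11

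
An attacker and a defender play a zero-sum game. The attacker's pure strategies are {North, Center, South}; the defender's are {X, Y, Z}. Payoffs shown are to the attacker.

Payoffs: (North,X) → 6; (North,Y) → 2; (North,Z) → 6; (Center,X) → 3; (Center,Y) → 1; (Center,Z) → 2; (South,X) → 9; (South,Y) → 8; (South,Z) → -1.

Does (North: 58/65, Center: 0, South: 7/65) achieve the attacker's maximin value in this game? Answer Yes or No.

No

Against X this mix gives (58/65)·6 + (7/65)·9 = 411/65.
Against Y this mix gives (58/65)·2 + (7/65)·8 = 172/65.
Against Z this mix gives (58/65)·6 + (7/65)·(-1) = 341/65.
The defender will play Y, holding the attacker to 172/65. Shifting weight toward the row that does better against Y would raise this floor (the equalizing mix achieves 50/13 against both Y and Z), so the proposed strategy is not optimal.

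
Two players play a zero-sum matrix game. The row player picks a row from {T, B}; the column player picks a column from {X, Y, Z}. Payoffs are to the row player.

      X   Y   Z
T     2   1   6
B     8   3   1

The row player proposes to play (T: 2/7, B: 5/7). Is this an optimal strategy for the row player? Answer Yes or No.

Yes

Against X this mix gives (2/7)·2 + (5/7)·8 = 44/7.
Against Y this mix gives (2/7)·1 + (5/7)·3 = 17/7.
Against Z this mix gives (2/7)·6 + (5/7)·1 = 17/7.
All of the column player's active replies (Y, Z) yield 17/7, and no column does worse for the row player. The mix makes the column player indifferent and guarantees 17/7, so it is optimal.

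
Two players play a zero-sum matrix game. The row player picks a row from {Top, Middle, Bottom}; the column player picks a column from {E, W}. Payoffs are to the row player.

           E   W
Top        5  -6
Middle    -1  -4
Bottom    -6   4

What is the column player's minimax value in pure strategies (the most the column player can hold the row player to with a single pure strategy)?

4

Column maxima: E → 5, W → 4.
The smallest of these is 4.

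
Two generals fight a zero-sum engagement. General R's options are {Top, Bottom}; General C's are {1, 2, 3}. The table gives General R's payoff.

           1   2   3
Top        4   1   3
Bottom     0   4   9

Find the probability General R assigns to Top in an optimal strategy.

4/7

Row minima: Top → 1, Bottom → 0; maximin = 1.
Column maxima: 1 → 4, 2 → 4, 3 → 9; minimax = 4.
1 ≠ 4, so there is no saddle point; optimal play is mixed.
3 is strictly dominated by 2 (it gives General R strictly more in every row), so General C never plays it.
On the remaining 2×2 (Top, Bottom vs 1, 2):
Let General R play Top with probability p. Expected payoff against 1: 4p + 0(1−p) = 4p; against 2: 1p + 4(1−p) = −3p + 4.
Setting these equal: 4p = −3p + 4 ⇒ 7p = 4 ⇒ p = 4/7, and the value is (4)·(4/7) = 16/7.
For General C: with q = P(1), equating Top's and Bottom's payoffs gives 3q + 1 = −4q + 4 ⇒ q = 3/7.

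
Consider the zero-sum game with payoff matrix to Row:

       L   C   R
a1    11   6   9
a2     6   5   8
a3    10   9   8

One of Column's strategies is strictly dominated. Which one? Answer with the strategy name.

L

C holds Row's payoff strictly below L in every row: 6 < 11, 5 < 6, 9 < 10.
So L is strictly dominated for Column.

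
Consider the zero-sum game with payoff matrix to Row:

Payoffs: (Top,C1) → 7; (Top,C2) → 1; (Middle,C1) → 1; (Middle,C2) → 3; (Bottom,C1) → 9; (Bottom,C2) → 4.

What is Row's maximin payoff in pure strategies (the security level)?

4

Row minima: Top → 1, Middle → 1, Bottom → 4.
The best of these is 4.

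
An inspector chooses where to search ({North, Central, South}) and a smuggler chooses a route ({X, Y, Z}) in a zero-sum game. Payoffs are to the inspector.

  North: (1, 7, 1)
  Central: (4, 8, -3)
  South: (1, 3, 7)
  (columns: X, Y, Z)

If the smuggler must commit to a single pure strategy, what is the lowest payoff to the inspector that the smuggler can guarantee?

4

Column maxima: X → 4, Y → 8, Z → 7.
The smallest of these is 4.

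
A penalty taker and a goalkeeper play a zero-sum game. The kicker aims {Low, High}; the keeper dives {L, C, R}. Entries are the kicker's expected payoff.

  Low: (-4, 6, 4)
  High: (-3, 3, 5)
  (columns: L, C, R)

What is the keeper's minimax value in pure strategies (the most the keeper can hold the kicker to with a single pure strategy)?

-3

Column maxima: L → -3, C → 6, R → 5.
The smallest of these is -3.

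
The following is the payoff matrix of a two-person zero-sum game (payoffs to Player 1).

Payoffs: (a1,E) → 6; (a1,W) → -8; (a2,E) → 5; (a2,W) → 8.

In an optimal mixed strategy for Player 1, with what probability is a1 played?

Row minima: a1 → -8, a2 → 5; maximin = 5.
Column maxima: E → 6, W → 8; minimax = 6.
5 ≠ 6, so there is no saddle point; optimal play is mixed.
Let Player 1 play a1 with probability p. Expected payoff against E: 6p + 5(1−p) = p + 5; against W: (-8)p + 8(1−p) = −16p + 8.
Setting these equal: p + 5 = −16p + 8 ⇒ 17p = 3 ⇒ p = 3/17, and the value is (1)·(3/17) + 5 = 88/17.
For Player 2: with q = P(E), equating a1's and a2's payoffs gives 14q − 8 = −3q + 8 ⇒ q = 16/17.

3/17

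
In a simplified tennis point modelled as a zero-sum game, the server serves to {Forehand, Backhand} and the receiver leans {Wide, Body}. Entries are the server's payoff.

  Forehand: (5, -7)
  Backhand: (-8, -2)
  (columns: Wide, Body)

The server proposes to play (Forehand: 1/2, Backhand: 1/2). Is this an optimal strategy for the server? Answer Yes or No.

No

Against Wide this mix gives (1/2)·5 + (1/2)·(-8) = -3/2.
Against Body this mix gives (1/2)·(-7) + (1/2)·(-2) = -9/2.
The receiver will play Body, holding the server to -9/2. Shifting weight toward the row that does better against Body would raise this floor (the equalizing mix achieves -11/3 against both Body and Wide), so the proposed strategy is not optimal.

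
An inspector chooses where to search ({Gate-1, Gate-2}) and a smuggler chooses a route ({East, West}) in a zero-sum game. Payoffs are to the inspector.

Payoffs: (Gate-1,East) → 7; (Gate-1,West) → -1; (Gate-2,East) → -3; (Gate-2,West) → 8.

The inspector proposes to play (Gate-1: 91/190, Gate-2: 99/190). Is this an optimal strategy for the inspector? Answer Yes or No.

Against East this mix gives (91/190)·7 + (99/190)·(-3) = 34/19.
Against West this mix gives (91/190)·(-1) + (99/190)·8 = 701/190.
The smuggler will play East, holding the inspector to 34/19. Shifting weight toward the row that does better against East would raise this floor (the equalizing mix achieves 53/19 against both East and West), so the proposed strategy is not optimal.

No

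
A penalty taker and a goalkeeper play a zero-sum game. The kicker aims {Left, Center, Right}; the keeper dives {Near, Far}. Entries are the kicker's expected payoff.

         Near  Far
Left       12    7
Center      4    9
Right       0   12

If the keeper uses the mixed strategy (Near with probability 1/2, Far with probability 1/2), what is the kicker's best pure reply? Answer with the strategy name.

Expected payoff of Left: (1/2)·12 + (1/2)·7 = 19/2.
Expected payoff of Center: (1/2)·4 + (1/2)·9 = 13/2.
Expected payoff of Right: (1/2)·0 + (1/2)·12 = 6.
The largest is 19/2, so the kicker's best response is Left.

Left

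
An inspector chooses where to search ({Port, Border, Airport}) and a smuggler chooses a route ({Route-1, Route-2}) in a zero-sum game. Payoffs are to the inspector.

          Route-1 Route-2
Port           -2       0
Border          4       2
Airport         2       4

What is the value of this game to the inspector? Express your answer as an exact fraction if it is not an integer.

Row minima: Port → -2, Border → 2, Airport → 2; maximin = 2.
Column maxima: Route-1 → 4, Route-2 → 4; minimax = 4.
2 ≠ 4, so there is no saddle point; optimal play is mixed.
Port is strictly dominated by Border, so the inspector never plays it.
On the remaining 2×2 (Border, Airport vs Route-1, Route-2):
Let the inspector play Border with probability p. Expected payoff against Route-1: 4p + 2(1−p) = 2p + 2; against Route-2: 2p + 4(1−p) = −2p + 4.
Setting these equal: 2p + 2 = −2p + 4 ⇒ 4p = 2 ⇒ p = 1/2, and the value is (2)·(1/2) + 2 = 3.
For the smuggler: with q = P(Route-1), equating Border's and Airport's payoffs gives 2q + 2 = −2q + 4 ⇒ q = 1/2.

3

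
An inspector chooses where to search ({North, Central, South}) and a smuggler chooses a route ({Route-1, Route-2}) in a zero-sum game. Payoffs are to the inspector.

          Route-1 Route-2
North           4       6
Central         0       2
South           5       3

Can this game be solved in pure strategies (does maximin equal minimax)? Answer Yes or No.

No

Row minima: North → 4, Central → 0, South → 3; maximin = 4.
Column maxima: Route-1 → 5, Route-2 → 6; minimax = 5.
4 ≠ 5, so no pure-strategy equilibrium exists.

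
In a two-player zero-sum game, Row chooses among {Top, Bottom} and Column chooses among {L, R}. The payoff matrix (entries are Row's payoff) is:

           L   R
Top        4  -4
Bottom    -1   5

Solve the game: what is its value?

8/7

Row minima: Top → -4, Bottom → -1; maximin = -1.
Column maxima: L → 4, R → 5; minimax = 4.
-1 ≠ 4, so there is no saddle point; optimal play is mixed.
Let Row play Top with probability p. Expected payoff against L: 4p + (-1)(1−p) = 5p − 1; against R: (-4)p + 5(1−p) = −9p + 5.
Setting these equal: 5p − 1 = −9p + 5 ⇒ 14p = 6 ⇒ p = 3/7, and the value is (5)·(3/7) − 1 = 8/7.
For Column: with q = P(L), equating Top's and Bottom's payoffs gives 8q − 4 = −6q + 5 ⇒ q = 9/14.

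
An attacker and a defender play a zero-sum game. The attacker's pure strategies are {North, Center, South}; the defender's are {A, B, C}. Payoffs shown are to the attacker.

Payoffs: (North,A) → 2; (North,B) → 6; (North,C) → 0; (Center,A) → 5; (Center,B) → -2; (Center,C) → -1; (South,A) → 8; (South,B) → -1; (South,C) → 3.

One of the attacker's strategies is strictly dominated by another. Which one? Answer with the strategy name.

South gives a strictly higher payoff than Center against every column: 8 > 5, -1 > -2, 3 > -1.
So Center is strictly dominated and the attacker never plays it.

Center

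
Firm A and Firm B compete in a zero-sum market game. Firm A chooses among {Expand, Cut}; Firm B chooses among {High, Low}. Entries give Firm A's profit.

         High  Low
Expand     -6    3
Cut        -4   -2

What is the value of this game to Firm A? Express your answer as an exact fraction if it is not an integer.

Row minima: Expand → -6, Cut → -4; maximin = -4.
Column maxima: High → -4, Low → 3; minimax = -4.
Since maximin = minimax = -4, there is a saddle point and the value is -4.

-4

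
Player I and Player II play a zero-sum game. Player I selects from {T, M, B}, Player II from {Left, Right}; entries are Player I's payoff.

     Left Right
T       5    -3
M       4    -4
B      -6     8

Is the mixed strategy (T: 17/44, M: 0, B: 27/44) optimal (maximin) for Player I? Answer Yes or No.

Against Left this mix gives (17/44)·5 + (27/44)·(-6) = -7/4.
Against Right this mix gives (17/44)·(-3) + (27/44)·8 = 15/4.
Player II will play Left, holding Player I to -7/4. Shifting weight toward the row that does better against Left would raise this floor (the equalizing mix achieves 1 against both Left and Right), so the proposed strategy is not optimal.

No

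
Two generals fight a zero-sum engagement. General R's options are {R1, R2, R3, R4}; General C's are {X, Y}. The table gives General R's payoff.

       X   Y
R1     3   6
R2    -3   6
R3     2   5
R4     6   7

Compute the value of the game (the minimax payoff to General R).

Row minima: R1 → 3, R2 → -3, R3 → 2, R4 → 6; maximin = 6.
Column maxima: X → 6, Y → 7; minimax = 6.
Since maximin = minimax = 6, there is a saddle point and the value is 6.

6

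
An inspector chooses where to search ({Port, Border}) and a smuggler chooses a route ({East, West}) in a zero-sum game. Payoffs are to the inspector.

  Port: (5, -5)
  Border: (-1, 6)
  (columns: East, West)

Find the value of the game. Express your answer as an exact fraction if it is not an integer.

Row minima: Port → -5, Border → -1; maximin = -1.
Column maxima: East → 5, West → 6; minimax = 5.
-1 ≠ 5, so there is no saddle point; optimal play is mixed.
Let the inspector play Port with probability p. Expected payoff against East: 5p + (-1)(1−p) = 6p − 1; against West: (-5)p + 6(1−p) = −11p + 6.
Setting these equal: 6p − 1 = −11p + 6 ⇒ 17p = 7 ⇒ p = 7/17, and the value is (6)·(7/17) − 1 = 25/17.
For the smuggler: with q = P(East), equating Port's and Border's payoffs gives 10q − 5 = −7q + 6 ⇒ q = 11/17.

25/17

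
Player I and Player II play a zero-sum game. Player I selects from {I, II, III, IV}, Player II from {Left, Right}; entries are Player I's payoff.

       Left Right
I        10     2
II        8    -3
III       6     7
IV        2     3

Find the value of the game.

58/9

Row minima: I → 2, II → -3, III → 6, IV → 2; maximin = 6.
Column maxima: Left → 10, Right → 7; minimax = 7.
6 ≠ 7, so there is no saddle point; optimal play is mixed.
II is strictly dominated by I, so Player I never plays it.
IV is strictly dominated by III, so Player I never plays it.
On the remaining 2×2 (I, III vs Left, Right):
Let Player I play I with probability p. Expected payoff against Left: 10p + 6(1−p) = 4p + 6; against Right: 2p + 7(1−p) = −5p + 7.
Setting these equal: 4p + 6 = −5p + 7 ⇒ 9p = 1 ⇒ p = 1/9, and the value is (4)·(1/9) + 6 = 58/9.
For Player II: with q = P(Left), equating I's and III's payoffs gives 8q + 2 = −q + 7 ⇒ q = 5/9.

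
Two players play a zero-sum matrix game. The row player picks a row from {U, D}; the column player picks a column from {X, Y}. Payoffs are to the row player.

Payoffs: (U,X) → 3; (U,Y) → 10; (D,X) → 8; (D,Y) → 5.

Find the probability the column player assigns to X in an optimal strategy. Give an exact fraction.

Row minima: U → 3, D → 5; maximin = 5.
Column maxima: X → 8, Y → 10; minimax = 8.
5 ≠ 8, so there is no saddle point; optimal play is mixed.
Let the row player play U with probability p. Expected payoff against X: 3p + 8(1−p) = −5p + 8; against Y: 10p + 5(1−p) = 5p + 5.
Setting these equal: −5p + 8 = 5p + 5 ⇒ −10p = -3 ⇒ p = 3/10, and the value is (-5)·(3/10) + 8 = 13/2.
For the column player: with q = P(X), equating U's and D's payoffs gives −7q + 10 = 3q + 5 ⇒ q = 1/2.

1/2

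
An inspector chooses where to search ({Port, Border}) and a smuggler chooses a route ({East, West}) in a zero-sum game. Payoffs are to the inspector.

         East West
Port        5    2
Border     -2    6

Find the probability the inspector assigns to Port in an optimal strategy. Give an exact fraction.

Row minima: Port → 2, Border → -2; maximin = 2.
Column maxima: East → 5, West → 6; minimax = 5.
2 ≠ 5, so there is no saddle point; optimal play is mixed.
Let the inspector play Port with probability p. Expected payoff against East: 5p + (-2)(1−p) = 7p − 2; against West: 2p + 6(1−p) = −4p + 6.
Setting these equal: 7p − 2 = −4p + 6 ⇒ 11p = 8 ⇒ p = 8/11, and the value is (7)·(8/11) − 2 = 34/11.
For the smuggler: with q = P(East), equating Port's and Border's payoffs gives 3q + 2 = −8q + 6 ⇒ q = 4/11.

8/11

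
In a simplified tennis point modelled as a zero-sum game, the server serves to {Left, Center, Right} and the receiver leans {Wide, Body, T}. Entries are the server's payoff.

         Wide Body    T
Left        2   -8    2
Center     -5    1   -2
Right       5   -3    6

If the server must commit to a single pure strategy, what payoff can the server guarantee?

Row minima: Left → -8, Center → -5, Right → -3.
The best of these is -3.

-3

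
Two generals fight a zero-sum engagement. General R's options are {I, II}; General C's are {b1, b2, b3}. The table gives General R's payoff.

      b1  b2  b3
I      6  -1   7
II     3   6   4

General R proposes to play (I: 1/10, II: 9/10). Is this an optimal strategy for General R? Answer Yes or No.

Against b1 this mix gives (1/10)·6 + (9/10)·3 = 33/10.
Against b2 this mix gives (1/10)·(-1) + (9/10)·6 = 53/10.
Against b3 this mix gives (1/10)·7 + (9/10)·4 = 43/10.
General C will play b1, holding General R to 33/10. Shifting weight toward the row that does better against b1 would raise this floor (the equalizing mix achieves 39/10 against both b1 and b2), so the proposed strategy is not optimal.

No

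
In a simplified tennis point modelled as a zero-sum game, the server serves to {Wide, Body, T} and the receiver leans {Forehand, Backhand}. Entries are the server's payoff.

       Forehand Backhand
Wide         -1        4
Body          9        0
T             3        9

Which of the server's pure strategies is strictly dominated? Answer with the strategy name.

Wide

T gives a strictly higher payoff than Wide against every column: 3 > -1, 9 > 4.
So Wide is strictly dominated and the server never plays it.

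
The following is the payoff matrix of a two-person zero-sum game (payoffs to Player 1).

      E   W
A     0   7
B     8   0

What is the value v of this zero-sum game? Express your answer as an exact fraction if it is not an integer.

Row minima: A → 0, B → 0; maximin = 0.
Column maxima: E → 8, W → 7; minimax = 7.
0 ≠ 7, so there is no saddle point; optimal play is mixed.
Let Player 1 play A with probability p. Expected payoff against E: 0p + 8(1−p) = −8p + 8; against W: 7p + 0(1−p) = 7p.
Setting these equal: −8p + 8 = 7p ⇒ −15p = -8 ⇒ p = 8/15, and the value is (-8)·(8/15) + 8 = 56/15.
For Player 2: with q = P(E), equating A's and B's payoffs gives −7q + 7 = 8q ⇒ q = 7/15.

56/15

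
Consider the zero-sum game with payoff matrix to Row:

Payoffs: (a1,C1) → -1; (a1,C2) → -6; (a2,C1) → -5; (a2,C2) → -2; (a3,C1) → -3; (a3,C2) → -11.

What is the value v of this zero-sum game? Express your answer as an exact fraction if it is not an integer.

Row minima: a1 → -6, a2 → -5, a3 → -11; maximin = -5.
Column maxima: C1 → -1, C2 → -2; minimax = -2.
-5 ≠ -2, so there is no saddle point; optimal play is mixed.
a3 is strictly dominated by a1, so Row never plays it.
On the remaining 2×2 (a1, a2 vs C1, C2):
Let Row play a1 with probability p. Expected payoff against C1: (-1)p + (-5)(1−p) = 4p − 5; against C2: (-6)p + (-2)(1−p) = −4p − 2.
Setting these equal: 4p − 5 = −4p − 2 ⇒ 8p = 3 ⇒ p = 3/8, and the value is (4)·(3/8) − 5 = -7/2.
For Column: with q = P(C1), equating a1's and a2's payoffs gives 5q − 6 = −3q − 2 ⇒ q = 1/2.

-7/2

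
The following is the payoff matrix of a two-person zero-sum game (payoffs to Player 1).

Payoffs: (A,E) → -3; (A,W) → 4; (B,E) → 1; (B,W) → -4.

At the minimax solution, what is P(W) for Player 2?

1/3

Row minima: A → -3, B → -4; maximin = -3.
Column maxima: E → 1, W → 4; minimax = 1.
-3 ≠ 1, so there is no saddle point; optimal play is mixed.
Let Player 1 play A with probability p. Expected payoff against E: (-3)p + 1(1−p) = −4p + 1; against W: 4p + (-4)(1−p) = 8p − 4.
Setting these equal: −4p + 1 = 8p − 4 ⇒ −12p = -5 ⇒ p = 5/12, and the value is (-4)·(5/12) + 1 = -2/3.
For Player 2: with q = P(E), equating A's and B's payoffs gives −7q + 4 = 5q − 4 ⇒ q = 2/3.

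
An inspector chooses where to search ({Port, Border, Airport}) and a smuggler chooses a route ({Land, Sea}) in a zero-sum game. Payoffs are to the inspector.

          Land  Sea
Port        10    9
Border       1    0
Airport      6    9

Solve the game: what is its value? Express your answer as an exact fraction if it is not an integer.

9

Row minima: Port → 9, Border → 0, Airport → 6; maximin = 9.
Column maxima: Land → 10, Sea → 9; minimax = 9.
Since maximin = minimax = 9, there is a saddle point and the value is 9.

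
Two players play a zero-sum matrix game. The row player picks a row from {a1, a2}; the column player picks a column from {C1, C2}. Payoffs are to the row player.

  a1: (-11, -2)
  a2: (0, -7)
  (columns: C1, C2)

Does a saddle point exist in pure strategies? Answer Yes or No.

Row minima: a1 → -11, a2 → -7; maximin = -7.
Column maxima: C1 → 0, C2 → -2; minimax = -2.
-7 ≠ -2, so no pure-strategy equilibrium exists.

No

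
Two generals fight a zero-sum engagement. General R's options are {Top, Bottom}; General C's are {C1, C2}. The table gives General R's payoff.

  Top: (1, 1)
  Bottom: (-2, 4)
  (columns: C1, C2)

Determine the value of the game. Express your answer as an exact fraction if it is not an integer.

1

Row minima: Top → 1, Bottom → -2; maximin = 1.
Column maxima: C1 → 1, C2 → 4; minimax = 1.
Since maximin = minimax = 1, there is a saddle point and the value is 1.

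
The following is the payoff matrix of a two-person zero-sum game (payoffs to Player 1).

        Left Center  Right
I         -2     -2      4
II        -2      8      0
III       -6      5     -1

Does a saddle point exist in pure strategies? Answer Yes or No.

Row minima: I → -2, II → -2, III → -6; maximin = -2.
Column maxima: Left → -2, Center → 8, Right → 4; minimax = -2.
maximin = minimax = -2, so a saddle point exists.

Yes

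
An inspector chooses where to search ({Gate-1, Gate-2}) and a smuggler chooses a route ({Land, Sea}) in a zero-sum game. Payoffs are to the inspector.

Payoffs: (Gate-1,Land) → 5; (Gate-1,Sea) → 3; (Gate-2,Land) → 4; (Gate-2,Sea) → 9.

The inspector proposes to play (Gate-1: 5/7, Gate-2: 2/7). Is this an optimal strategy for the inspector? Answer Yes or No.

Yes

Against Land this mix gives (5/7)·5 + (2/7)·4 = 33/7.
Against Sea this mix gives (5/7)·3 + (2/7)·9 = 33/7.
All of the smuggler's active replies (Land, Sea) yield 33/7, and no column does worse for the inspector. The mix makes the smuggler indifferent and guarantees 33/7, so it is optimal.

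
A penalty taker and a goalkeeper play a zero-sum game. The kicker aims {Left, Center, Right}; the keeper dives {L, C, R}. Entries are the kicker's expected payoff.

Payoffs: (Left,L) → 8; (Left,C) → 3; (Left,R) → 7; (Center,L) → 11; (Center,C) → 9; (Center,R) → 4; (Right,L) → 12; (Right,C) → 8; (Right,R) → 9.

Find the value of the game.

49/6

Row minima: Left → 3, Center → 4, Right → 8; maximin = 8.
Column maxima: L → 12, C → 9, R → 9; minimax = 9.
8 ≠ 9, so there is no saddle point; optimal play is mixed.
Left is strictly dominated by Right, so the kicker never plays it.
L is strictly dominated by C (it gives the kicker strictly more in every row), so the keeper never plays it.
On the remaining 2×2 (Center, Right vs C, R):
Let the kicker play Center with probability p. Expected payoff against C: 9p + 8(1−p) = p + 8; against R: 4p + 9(1−p) = −5p + 9.
Setting these equal: p + 8 = −5p + 9 ⇒ 6p = 1 ⇒ p = 1/6, and the value is (1)·(1/6) + 8 = 49/6.
For the keeper: with q = P(C), equating Center's and Right's payoffs gives 5q + 4 = −q + 9 ⇒ q = 5/6.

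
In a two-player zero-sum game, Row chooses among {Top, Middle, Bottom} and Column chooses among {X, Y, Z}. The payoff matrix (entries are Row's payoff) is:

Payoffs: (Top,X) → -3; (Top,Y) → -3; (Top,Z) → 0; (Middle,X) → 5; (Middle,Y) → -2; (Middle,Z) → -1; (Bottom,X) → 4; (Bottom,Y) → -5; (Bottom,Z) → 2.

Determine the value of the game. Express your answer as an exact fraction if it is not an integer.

Row minima: Top → -3, Middle → -2, Bottom → -5; maximin = -2.
Column maxima: X → 5, Y → -2, Z → 2; minimax = -2.
Since maximin = minimax = -2, there is a saddle point and the value is -2.

-2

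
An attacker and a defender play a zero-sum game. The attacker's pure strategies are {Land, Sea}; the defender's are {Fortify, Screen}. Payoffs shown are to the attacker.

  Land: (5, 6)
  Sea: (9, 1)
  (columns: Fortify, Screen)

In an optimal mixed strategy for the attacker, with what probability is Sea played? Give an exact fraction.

Row minima: Land → 5, Sea → 1; maximin = 5.
Column maxima: Fortify → 9, Screen → 6; minimax = 6.
5 ≠ 6, so there is no saddle point; optimal play is mixed.
Let the attacker play Land with probability p. Expected payoff against Fortify: 5p + 9(1−p) = −4p + 9; against Screen: 6p + 1(1−p) = 5p + 1.
Setting these equal: −4p + 9 = 5p + 1 ⇒ −9p = -8 ⇒ p = 8/9, and the value is (-4)·(8/9) + 9 = 49/9.
For the defender: with q = P(Fortify), equating Land's and Sea's payoffs gives −q + 6 = 8q + 1 ⇒ q = 5/9.

1/9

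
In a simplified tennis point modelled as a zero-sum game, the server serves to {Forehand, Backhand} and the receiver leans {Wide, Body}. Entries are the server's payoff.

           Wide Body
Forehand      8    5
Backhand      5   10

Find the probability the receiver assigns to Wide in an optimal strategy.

5/8

Row minima: Forehand → 5, Backhand → 5; maximin = 5.
Column maxima: Wide → 8, Body → 10; minimax = 8.
5 ≠ 8, so there is no saddle point; optimal play is mixed.
Let the server play Forehand with probability p. Expected payoff against Wide: 8p + 5(1−p) = 3p + 5; against Body: 5p + 10(1−p) = −5p + 10.
Setting these equal: 3p + 5 = −5p + 10 ⇒ 8p = 5 ⇒ p = 5/8, and the value is (3)·(5/8) + 5 = 55/8.
For the receiver: with q = P(Wide), equating Forehand's and Backhand's payoffs gives 3q + 5 = −5q + 10 ⇒ q = 5/8.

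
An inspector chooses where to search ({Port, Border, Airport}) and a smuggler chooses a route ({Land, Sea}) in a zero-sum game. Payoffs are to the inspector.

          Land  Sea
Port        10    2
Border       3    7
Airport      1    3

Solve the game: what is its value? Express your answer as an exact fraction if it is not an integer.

Row minima: Port → 2, Border → 3, Airport → 1; maximin = 3.
Column maxima: Land → 10, Sea → 7; minimax = 7.
3 ≠ 7, so there is no saddle point; optimal play is mixed.
Airport is strictly dominated by Border, so the inspector never plays it.
On the remaining 2×2 (Port, Border vs Land, Sea):
Let the inspector play Port with probability p. Expected payoff against Land: 10p + 3(1−p) = 7p + 3; against Sea: 2p + 7(1−p) = −5p + 7.
Setting these equal: 7p + 3 = −5p + 7 ⇒ 12p = 4 ⇒ p = 1/3, and the value is (7)·(1/3) + 3 = 16/3.
For the smuggler: with q = P(Land), equating Port's and Border's payoffs gives 8q + 2 = −4q + 7 ⇒ q = 5/12.

16/3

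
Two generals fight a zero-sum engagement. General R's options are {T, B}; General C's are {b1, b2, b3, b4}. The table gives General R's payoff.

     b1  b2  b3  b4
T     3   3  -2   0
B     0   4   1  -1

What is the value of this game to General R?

Row minima: T → -2, B → -1; maximin = -1.
Column maxima: b1 → 3, b2 → 4, b3 → 1, b4 → 0; minimax = 0.
-1 ≠ 0, so there is no saddle point; optimal play is mixed.
b1 is strictly dominated by b4 (it gives General R strictly more in every row), so General C never plays it.
b2 is strictly dominated by b3 (it gives General R strictly more in every row), so General C never plays it.
On the remaining 2×2 (T, B vs b3, b4):
Let General R play T with probability p. Expected payoff against b3: (-2)p + 1(1−p) = −3p + 1; against b4: 0p + (-1)(1−p) = p − 1.
Setting these equal: −3p + 1 = p − 1 ⇒ −4p = -2 ⇒ p = 1/2, and the value is (-3)·(1/2) + 1 = -1/2.
For General C: with q = P(b3), equating T's and B's payoffs gives −2q = 2q − 1 ⇒ q = 1/4.

-1/2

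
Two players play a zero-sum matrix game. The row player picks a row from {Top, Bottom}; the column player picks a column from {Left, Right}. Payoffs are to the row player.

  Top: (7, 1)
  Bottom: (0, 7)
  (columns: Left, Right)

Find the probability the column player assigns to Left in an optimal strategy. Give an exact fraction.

Row minima: Top → 1, Bottom → 0; maximin = 1.
Column maxima: Left → 7, Right → 7; minimax = 7.
1 ≠ 7, so there is no saddle point; optimal play is mixed.
Let the row player play Top with probability p. Expected payoff against Left: 7p + 0(1−p) = 7p; against Right: 1p + 7(1−p) = −6p + 7.
Setting these equal: 7p = −6p + 7 ⇒ 13p = 7 ⇒ p = 7/13, and the value is (7)·(7/13) = 49/13.
For the column player: with q = P(Left), equating Top's and Bottom's payoffs gives 6q + 1 = −7q + 7 ⇒ q = 6/13.

6/13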